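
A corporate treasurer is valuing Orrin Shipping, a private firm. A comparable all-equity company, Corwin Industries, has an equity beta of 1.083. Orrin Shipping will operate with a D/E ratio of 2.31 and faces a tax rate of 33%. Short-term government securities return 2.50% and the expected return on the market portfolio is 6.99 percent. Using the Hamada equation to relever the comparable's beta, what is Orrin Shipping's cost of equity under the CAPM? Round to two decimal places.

14.89%

β_L = β_U × [1 + (1 − t)(D/E)] = 1.083 × [1 + (1 − 0.33) × 2.31]
    = 1.083 × [1 + 0.67 × 2.31] = 1.083 × 2.5477 = 2.7592
MRP = 6.99% − 2.50% = 4.49%
E(R) = R_f + β_L × MRP = 2.50% + 2.7592 × 4.49% = 14.89%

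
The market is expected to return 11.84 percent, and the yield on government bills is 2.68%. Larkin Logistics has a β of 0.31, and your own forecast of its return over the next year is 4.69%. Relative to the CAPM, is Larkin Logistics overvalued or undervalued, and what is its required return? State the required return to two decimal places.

Overvalued; required return 5.52%

MRP = 11.84% − 2.68% = 9.16%
Required return = R_f + β·MRP = 2.68% + 0.31 × 9.16% = 5.52%
Forecast 4.69% < required 5.52% → the stock plots below the SML → overvalued.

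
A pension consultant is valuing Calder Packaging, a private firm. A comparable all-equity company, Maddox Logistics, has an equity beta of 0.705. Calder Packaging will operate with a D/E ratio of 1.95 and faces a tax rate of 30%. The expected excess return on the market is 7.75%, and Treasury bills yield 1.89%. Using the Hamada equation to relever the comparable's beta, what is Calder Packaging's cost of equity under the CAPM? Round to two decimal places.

14.81%

β_L = β_U × [1 + (1 − t)(D/E)] = 0.705 × [1 + (1 − 0.30) × 1.95]
    = 0.705 × [1 + 0.70 × 1.95] = 0.705 × 2.3650 = 1.6673
E(R) = R_f + β_L × MRP = 1.89% + 1.6673 × 7.75% = 14.81%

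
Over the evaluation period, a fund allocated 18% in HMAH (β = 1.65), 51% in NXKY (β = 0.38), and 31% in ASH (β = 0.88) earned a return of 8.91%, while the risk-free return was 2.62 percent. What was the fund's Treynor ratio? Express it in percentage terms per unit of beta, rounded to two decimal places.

β_P = 0.18×1.65 + 0.51×0.38 + 0.31×0.88 = 0.7636
Treynor = (R_P − R_f) / β_P = (8.91% − 2.62%) / 0.7636 = 6.29% / 0.7636 = 8.24%

8.24%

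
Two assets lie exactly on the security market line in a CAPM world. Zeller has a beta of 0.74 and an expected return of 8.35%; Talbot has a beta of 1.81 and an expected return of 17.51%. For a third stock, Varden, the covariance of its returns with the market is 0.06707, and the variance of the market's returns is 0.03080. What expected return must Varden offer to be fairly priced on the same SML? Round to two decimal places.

MRP = (17.51% − 8.35%) / (1.81 − 0.74) = 8.5607%
R_f = 8.35% − 0.74 × 8.5607% = 2.0151%
β_Varden = Cov / Var(R_m) = 0.06707 / 0.03080 = 2.1776
E(R_Varden) = R_f + β × MRP = 2.0151% + 2.1776 × 8.5607% = 20.66%

20.66%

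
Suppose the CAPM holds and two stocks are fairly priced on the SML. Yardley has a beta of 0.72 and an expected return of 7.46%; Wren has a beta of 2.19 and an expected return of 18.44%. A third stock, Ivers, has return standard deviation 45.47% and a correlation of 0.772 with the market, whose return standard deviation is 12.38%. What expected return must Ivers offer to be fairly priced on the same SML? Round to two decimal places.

23.26%

MRP = (18.44% − 7.46%) / (2.19 − 0.72) = 7.4694%
R_f = 7.46% − 0.72 × 7.4694% = 2.0820%
β_Ivers = ρ·σ_i/σ_m = 0.772 × 45.47 / 12.38 = 2.8354
E(R_Ivers) = R_f + β × MRP = 2.0820% + 2.8354 × 7.4694% = 23.26%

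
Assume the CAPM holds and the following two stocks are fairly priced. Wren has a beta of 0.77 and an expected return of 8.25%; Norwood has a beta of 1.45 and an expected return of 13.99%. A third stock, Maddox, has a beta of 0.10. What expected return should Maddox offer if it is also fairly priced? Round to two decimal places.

2.59%

MRP (SML slope) = (13.99% − 8.25%) / (1.45 − 0.77) = 5.74% / 0.68 = 8.4412%
R_f (intercept) = 8.25% − 0.77 × 8.4412% = 1.7503%
E(R_Maddox) = R_f + β × MRP = 1.7503% + 0.10 × 8.4412% = 2.59%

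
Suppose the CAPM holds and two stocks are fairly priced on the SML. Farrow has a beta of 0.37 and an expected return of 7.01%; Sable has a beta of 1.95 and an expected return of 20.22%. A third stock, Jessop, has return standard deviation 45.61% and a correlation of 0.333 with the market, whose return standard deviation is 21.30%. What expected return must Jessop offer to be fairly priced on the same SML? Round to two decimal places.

9.88%

MRP = (20.22% − 7.01%) / (1.95 − 0.37) = 8.3608%
R_f = 7.01% − 0.37 × 8.3608% = 3.9165%
β_Jessop = ρ·σ_i/σ_m = 0.333 × 45.61 / 21.30 = 0.7131
E(R_Jessop) = R_f + β × MRP = 3.9165% + 0.7131 × 8.3608% = 9.88%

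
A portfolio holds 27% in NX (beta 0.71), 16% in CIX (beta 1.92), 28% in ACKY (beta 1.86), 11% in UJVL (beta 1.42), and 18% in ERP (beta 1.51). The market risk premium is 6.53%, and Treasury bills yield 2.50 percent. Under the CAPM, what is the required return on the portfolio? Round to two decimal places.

β_P = Σ w_i β_i = 0.27×0.71 + 0.16×1.92 + 0.28×1.86 + 0.11×1.42 + 0.18×1.51 = 1.4477
E(R_P) = R_f + β_P × MRP = 2.50% + 1.4477 × 6.53% = 11.95%

11.95%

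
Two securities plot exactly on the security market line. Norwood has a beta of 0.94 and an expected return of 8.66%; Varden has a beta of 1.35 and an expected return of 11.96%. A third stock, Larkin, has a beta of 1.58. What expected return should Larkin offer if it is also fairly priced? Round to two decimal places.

13.81%

MRP (SML slope) = (11.96% − 8.66%) / (1.35 − 0.94) = 3.30% / 0.41 = 8.0488%
R_f (intercept) = 8.66% − 0.94 × 8.0488% = 1.0941%
E(R_Larkin) = R_f + β × MRP = 1.0941% + 1.58 × 8.0488% = 13.81%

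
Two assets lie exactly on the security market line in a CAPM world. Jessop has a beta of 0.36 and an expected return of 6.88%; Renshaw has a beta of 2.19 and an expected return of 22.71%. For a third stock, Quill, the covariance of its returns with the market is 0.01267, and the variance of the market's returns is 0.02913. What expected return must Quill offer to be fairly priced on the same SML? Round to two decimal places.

MRP = (22.71% − 6.88%) / (2.19 − 0.36) = 8.6503%
R_f = 6.88% − 0.36 × 8.6503% = 3.7659%
β_Quill = Cov / Var(R_m) = 0.01267 / 0.02913 = 0.4349
E(R_Quill) = R_f + β × MRP = 3.7659% + 0.4349 × 8.6503% = 7.53%

7.53%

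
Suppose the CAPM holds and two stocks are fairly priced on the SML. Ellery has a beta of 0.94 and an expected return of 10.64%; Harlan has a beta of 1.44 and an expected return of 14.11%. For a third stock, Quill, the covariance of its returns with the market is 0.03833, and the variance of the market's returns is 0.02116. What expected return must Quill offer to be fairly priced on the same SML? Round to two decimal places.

MRP = (14.11% − 10.64%) / (1.44 − 0.94) = 6.9400%
R_f = 10.64% − 0.94 × 6.9400% = 4.1164%
β_Quill = Cov / Var(R_m) = 0.03833 / 0.02116 = 1.8114
E(R_Quill) = R_f + β × MRP = 4.1164% + 1.8114 × 6.9400% = 16.69%

16.69%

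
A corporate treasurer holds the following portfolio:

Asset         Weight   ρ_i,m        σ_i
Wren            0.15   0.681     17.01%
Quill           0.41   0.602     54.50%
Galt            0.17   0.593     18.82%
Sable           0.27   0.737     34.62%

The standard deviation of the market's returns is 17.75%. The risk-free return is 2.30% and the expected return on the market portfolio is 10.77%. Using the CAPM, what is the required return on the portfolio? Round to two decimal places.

13.74%

β_Wren = 0.681 × 17.01% / 17.75% = 0.6526
β_Quill = 0.602 × 54.50% / 17.75% = 1.8484
β_Galt = 0.593 × 18.82% / 17.75% = 0.6287
β_Sable = 0.737 × 34.62% / 17.75% = 1.4375
β_P = Σ w_i β_i = 0.15×0.6526 + 0.41×1.8484 + 0.17×0.6287 + 0.27×1.4375 = 1.3507
MRP = 10.77% − 2.30% = 8.47%
E(R_P) = R_f + β_P × MRP = 2.30% + 1.3507 × 8.47% = 13.74%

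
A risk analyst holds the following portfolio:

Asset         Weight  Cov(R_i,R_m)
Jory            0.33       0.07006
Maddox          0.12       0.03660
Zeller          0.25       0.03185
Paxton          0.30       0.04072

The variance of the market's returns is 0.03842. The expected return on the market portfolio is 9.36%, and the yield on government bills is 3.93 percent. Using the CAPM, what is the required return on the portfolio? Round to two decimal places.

10.67%

β_Jory = 0.07006 / 0.03842 = 1.8235
β_Maddox = 0.03660 / 0.03842 = 0.9526
β_Zeller = 0.03185 / 0.03842 = 0.8290
β_Paxton = 0.04072 / 0.03842 = 1.0599
β_P = Σ w_i β_i = 0.33×1.8235 + 0.12×0.9526 + 0.25×0.8290 + 0.30×1.0599 = 1.2413
MRP = 9.36% − 3.93% = 5.43%
E(R_P) = R_f + β_P × MRP = 3.93% + 1.2413 × 5.43% = 10.67%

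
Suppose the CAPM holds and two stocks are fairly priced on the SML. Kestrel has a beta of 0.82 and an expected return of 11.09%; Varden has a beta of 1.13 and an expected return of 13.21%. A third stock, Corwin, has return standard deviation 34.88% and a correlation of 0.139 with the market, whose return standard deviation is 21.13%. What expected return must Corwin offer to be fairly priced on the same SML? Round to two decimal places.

7.05%

MRP = (13.21% − 11.09%) / (1.13 − 0.82) = 6.8387%
R_f = 11.09% − 0.82 × 6.8387% = 5.4823%
β_Corwin = ρ·σ_i/σ_m = 0.139 × 34.88 / 21.13 = 0.2295
E(R_Corwin) = R_f + β × MRP = 5.4823% + 0.2295 × 6.8387% = 7.05%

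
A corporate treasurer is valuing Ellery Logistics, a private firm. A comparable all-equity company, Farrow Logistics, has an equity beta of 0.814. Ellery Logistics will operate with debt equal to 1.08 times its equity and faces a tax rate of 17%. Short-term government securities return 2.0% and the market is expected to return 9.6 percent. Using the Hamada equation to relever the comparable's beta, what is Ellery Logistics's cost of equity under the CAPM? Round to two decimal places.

β_L = β_U × [1 + (1 − t)(D/E)] = 0.814 × [1 + (1 − 0.17) × 1.08]
    = 0.814 × [1 + 0.83 × 1.08] = 0.814 × 1.8964 = 1.5437
MRP = 9.6% − 2.0% = 7.60%
E(R) = R_f + β_L × MRP = 2.0% + 1.5437 × 7.6% = 13.73%

13.73%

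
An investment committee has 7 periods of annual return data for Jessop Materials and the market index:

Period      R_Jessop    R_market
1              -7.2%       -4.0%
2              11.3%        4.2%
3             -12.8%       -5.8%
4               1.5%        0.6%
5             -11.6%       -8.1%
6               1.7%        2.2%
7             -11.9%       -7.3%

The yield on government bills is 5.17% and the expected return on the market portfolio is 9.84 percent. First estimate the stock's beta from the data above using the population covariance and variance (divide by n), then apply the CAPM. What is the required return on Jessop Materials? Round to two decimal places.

13.62%

Mean R_i = (-7.2 + 11.3 − 12.8 + 1.5 − 11.6 + 1.7 − 11.9) / 7 = -4.1429%
Mean R_m = (-4.0 + 4.2 − 5.8 + 0.6 − 8.1 + 2.2 − 7.3) / 7 = -2.6000%
Σ(R_i − R̄_i)(R_m − R̄_m) = 260.5700  ⇒  Cov = 260.5700 / 7 = 37.2243
Σ(R_m − R̄_m)² = 144.0600  ⇒  Var(R_m) = 144.0600 / 7 = 20.5800
β = Cov / Var(R_m) = 37.2243 / 20.5800 = 1.8088
MRP = 9.84% − 5.17% = 4.67%
E(R) = R_f + β × MRP = 5.17% + 1.8088 × 4.67% = 13.62%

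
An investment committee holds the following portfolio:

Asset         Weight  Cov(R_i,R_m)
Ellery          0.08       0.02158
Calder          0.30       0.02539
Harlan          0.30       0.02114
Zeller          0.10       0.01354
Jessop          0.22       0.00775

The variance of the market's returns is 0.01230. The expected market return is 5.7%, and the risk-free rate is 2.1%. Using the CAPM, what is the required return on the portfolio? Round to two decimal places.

7.59%

β_Ellery = 0.02158 / 0.01230 = 1.7545
β_Calder = 0.02539 / 0.01230 = 2.0642
β_Harlan = 0.02114 / 0.01230 = 1.7187
β_Zeller = 0.01354 / 0.01230 = 1.1008
β_Jessop = 0.00775 / 0.01230 = 0.6301
β_P = Σ w_i β_i = 0.08×1.7545 + 0.30×2.0642 + 0.30×1.7187 + 0.10×1.1008 + 0.22×0.6301 = 1.5239
MRP = 5.7% − 2.1% = 3.60%
E(R_P) = R_f + β_P × MRP = 2.1% + 1.5239 × 3.6% = 7.59%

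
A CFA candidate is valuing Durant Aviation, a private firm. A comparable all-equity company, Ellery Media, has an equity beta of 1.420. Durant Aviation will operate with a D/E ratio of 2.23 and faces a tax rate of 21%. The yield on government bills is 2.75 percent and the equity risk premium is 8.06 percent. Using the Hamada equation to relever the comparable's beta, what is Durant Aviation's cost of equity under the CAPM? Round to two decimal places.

34.36%

β_L = β_U × [1 + (1 − t)(D/E)] = 1.420 × [1 + (1 − 0.21) × 2.23]
    = 1.420 × [1 + 0.79 × 2.23] = 1.420 × 2.7617 = 3.9216
E(R) = R_f + β_L × MRP = 2.75% + 3.9216 × 8.06% = 34.36%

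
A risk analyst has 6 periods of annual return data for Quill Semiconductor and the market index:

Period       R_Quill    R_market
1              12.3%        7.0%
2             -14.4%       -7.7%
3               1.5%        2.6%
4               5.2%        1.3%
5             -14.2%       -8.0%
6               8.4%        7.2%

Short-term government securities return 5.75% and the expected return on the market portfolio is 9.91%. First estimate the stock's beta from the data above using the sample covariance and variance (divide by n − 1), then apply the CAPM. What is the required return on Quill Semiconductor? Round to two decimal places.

12.61%

Mean R_i = (12.3 − 14.4 + 1.5 + 5.2 − 14.2 + 8.4) / 6 = -0.2000%
Mean R_m = (7.0 − 7.7 + 2.6 + 1.3 − 8.0 + 7.2) / 6 = 0.4000%
Σ(R_i − R̄_i)(R_m − R̄_m) = 382.2000  ⇒  Cov = 382.2000 / 5 = 76.4400
Σ(R_m − R̄_m)² = 231.6200  ⇒  Var(R_m) = 231.6200 / 5 = 46.3240
β = Cov / Var(R_m) = 76.4400 / 46.3240 = 1.6501
MRP = 9.91% − 5.75% = 4.16%
E(R) = R_f + β × MRP = 5.75% + 1.6501 × 4.16% = 12.61%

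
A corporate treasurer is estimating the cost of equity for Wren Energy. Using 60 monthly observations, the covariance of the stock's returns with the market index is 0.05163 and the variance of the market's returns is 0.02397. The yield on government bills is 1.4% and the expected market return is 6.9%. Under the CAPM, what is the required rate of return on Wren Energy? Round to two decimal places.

13.25%

β = Cov(R_i, R_m) / Var(R_m) = 0.05163 / 0.02397 = 2.1539
MRP = 6.9% − 1.4% = 5.50%
E(R) = R_f + β × MRP = 1.4% + 2.1539 × 5.5% = 13.25%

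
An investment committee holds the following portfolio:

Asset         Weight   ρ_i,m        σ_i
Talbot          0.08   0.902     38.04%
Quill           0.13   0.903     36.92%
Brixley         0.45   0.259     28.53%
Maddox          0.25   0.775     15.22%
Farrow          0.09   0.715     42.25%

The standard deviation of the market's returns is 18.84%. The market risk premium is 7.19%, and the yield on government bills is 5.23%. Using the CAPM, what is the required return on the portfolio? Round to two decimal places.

11.36%

β_Talbot = 0.902 × 38.04% / 18.84% = 1.8212
β_Quill = 0.903 × 36.92% / 18.84% = 1.7696
β_Brixley = 0.259 × 28.53% / 18.84% = 0.3922
β_Maddox = 0.775 × 15.22% / 18.84% = 0.6261
β_Farrow = 0.715 × 42.25% / 18.84% = 1.6034
β_P = Σ w_i β_i = 0.08×1.8212 + 0.13×1.7696 + 0.45×0.3922 + 0.25×0.6261 + 0.09×1.6034 = 0.8531
E(R_P) = R_f + β_P × MRP = 5.23% + 0.8531 × 7.19% = 11.36%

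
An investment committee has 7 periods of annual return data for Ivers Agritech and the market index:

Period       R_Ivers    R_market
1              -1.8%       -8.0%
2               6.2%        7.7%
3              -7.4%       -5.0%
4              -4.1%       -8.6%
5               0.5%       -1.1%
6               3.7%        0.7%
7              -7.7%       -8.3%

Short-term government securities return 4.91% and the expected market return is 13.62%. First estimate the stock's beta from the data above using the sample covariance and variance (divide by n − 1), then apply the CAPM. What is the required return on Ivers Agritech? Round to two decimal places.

11.49%

Mean R_i = (-1.8 + 6.2 − 7.4 − 4.1 + 0.5 + 3.7 − 7.7) / 7 = -1.5143%
Mean R_m = (-8.0 + 7.7 − 5.0 − 8.6 − 1.1 + 0.7 − 8.3) / 7 = -3.2286%
Σ(R_i − R̄_i)(R_m − R̄_m) = 166.1271  ⇒  Cov = 166.1271 / 6 = 27.6879
Σ(R_m − R̄_m)² = 219.8743  ⇒  Var(R_m) = 219.8743 / 6 = 36.6457
β = Cov / Var(R_m) = 27.6879 / 36.6457 = 0.7556
MRP = 13.62% − 4.91% = 8.71%
E(R) = R_f + β × MRP = 4.91% + 0.7556 × 8.71% = 11.49%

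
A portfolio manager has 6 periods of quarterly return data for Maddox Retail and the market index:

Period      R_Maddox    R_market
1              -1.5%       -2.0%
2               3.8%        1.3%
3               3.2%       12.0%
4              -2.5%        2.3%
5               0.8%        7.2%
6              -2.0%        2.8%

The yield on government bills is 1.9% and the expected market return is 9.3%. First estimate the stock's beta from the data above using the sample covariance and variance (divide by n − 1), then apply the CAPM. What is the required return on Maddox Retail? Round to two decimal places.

Mean R_i = (-1.5 + 3.8 + 3.2 − 2.5 + 0.8 − 2.0) / 6 = 0.3000%
Mean R_m = (-2.0 + 1.3 + 12.0 + 2.3 + 7.2 + 2.8) / 6 = 3.9333%
Σ(R_i − R̄_i)(R_m − R̄_m) = 33.6700  ⇒  Cov = 33.6700 / 5 = 6.7340
Σ(R_m − R̄_m)² = 121.8333  ⇒  Var(R_m) = 121.8333 / 5 = 24.3667
β = Cov / Var(R_m) = 6.7340 / 24.3667 = 0.2764
MRP = 9.3% − 1.9% = 7.40%
E(R) = R_f + β × MRP = 1.9% + 0.2764 × 7.4% = 3.95%

3.95%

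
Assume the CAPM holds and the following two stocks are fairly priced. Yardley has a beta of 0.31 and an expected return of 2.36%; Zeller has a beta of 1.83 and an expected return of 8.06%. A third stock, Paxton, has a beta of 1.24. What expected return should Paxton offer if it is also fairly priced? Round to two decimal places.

5.85%

MRP (SML slope) = (8.06% − 2.36%) / (1.83 − 0.31) = 5.70% / 1.52 = 3.7500%
R_f (intercept) = 2.36% − 0.31 × 3.7500% = 1.1975%
E(R_Paxton) = R_f + β × MRP = 1.1975% + 1.24 × 3.7500% = 5.85%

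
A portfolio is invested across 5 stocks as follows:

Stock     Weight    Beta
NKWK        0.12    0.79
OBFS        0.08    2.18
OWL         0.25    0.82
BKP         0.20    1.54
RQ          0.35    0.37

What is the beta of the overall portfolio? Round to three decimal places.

β_P = Σ w_i β_i = 0.12×0.79 + 0.08×2.18 + 0.25×0.82 + 0.20×1.54 + 0.35×0.37 = 0.9117

0.912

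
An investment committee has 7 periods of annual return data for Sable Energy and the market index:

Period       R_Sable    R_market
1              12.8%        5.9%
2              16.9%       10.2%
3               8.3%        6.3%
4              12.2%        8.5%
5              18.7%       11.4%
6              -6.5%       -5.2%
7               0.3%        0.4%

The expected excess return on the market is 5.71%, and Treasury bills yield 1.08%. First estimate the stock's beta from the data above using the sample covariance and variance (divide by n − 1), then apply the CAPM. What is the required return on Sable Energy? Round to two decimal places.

Mean R_i = (12.8 + 16.9 + 8.3 + 12.2 + 18.7 − 6.5 + 0.3) / 7 = 8.9571%
Mean R_m = (5.9 + 10.2 + 6.3 + 8.5 + 11.4 − 5.2 + 0.4) / 7 = 5.3571%
Σ(R_i − R̄_i)(R_m − R̄_m) = 315.0971  ⇒  Cov = 315.0971 / 6 = 52.5162
Σ(R_m − R̄_m)² = 207.0571  ⇒  Var(R_m) = 207.0571 / 6 = 34.5095
β = Cov / Var(R_m) = 52.5162 / 34.5095 = 1.5218
E(R) = R_f + β × MRP = 1.08% + 1.5218 × 5.71% = 9.77%

9.77%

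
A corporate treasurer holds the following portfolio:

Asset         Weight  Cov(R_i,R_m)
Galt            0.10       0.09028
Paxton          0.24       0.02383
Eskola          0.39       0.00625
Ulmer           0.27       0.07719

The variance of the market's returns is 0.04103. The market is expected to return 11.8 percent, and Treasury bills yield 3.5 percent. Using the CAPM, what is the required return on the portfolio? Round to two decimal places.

11.19%

β_Galt = 0.09028 / 0.04103 = 2.2003
β_Paxton = 0.02383 / 0.04103 = 0.5808
β_Eskola = 0.00625 / 0.04103 = 0.1523
β_Ulmer = 0.07719 / 0.04103 = 1.8813
β_P = Σ w_i β_i = 0.10×2.2003 + 0.24×0.5808 + 0.39×0.1523 + 0.27×1.8813 = 0.9268
MRP = 11.8% − 3.5% = 8.30%
E(R_P) = R_f + β_P × MRP = 3.5% + 0.9268 × 8.3% = 11.19%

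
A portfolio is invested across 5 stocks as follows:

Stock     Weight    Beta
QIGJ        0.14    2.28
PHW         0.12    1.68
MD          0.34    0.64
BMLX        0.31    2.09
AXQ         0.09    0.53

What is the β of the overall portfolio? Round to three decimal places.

1.434

β_P = Σ w_i β_i = 0.14×2.28 + 0.12×1.68 + 0.34×0.64 + 0.31×2.09 + 0.09×0.53 = 1.4340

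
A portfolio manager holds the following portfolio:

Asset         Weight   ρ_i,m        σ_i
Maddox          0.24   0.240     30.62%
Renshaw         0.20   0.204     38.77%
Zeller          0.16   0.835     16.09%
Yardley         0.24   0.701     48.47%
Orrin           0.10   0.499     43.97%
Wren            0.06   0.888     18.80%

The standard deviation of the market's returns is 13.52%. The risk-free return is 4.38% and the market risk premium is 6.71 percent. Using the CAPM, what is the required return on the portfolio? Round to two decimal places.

12.74%

β_Maddox = 0.240 × 30.62% / 13.52% = 0.5436
β_Renshaw = 0.204 × 38.77% / 13.52% = 0.5850
β_Zeller = 0.835 × 16.09% / 13.52% = 0.9937
β_Yardley = 0.701 × 48.47% / 13.52% = 2.5131
β_Orrin = 0.499 × 43.97% / 13.52% = 1.6229
β_Wren = 0.888 × 18.80% / 13.52% = 1.2348
β_P = Σ w_i β_i = 0.24×0.5436 + 0.20×0.5850 + 0.16×0.9937 + 0.24×2.5131 + 0.10×1.6229 + 0.06×1.2348 = 1.2460
E(R_P) = R_f + β_P × MRP = 4.38% + 1.2460 × 6.71% = 12.74%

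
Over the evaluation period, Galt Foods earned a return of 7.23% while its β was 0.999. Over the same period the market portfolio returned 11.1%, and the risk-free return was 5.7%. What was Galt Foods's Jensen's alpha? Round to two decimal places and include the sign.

-3.86%

Market excess return = 11.1% − 5.7% = 5.40%
CAPM benchmark = R_f + β(R_m − R_f) = 5.7% + 0.999 × 5.4% = 11.0946%
α = actual − benchmark = 7.23% − 11.0946% = -3.86%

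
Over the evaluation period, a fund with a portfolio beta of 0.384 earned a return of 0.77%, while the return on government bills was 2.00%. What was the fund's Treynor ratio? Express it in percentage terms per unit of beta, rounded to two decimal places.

-3.20%

Treynor = (R_P − R_f) / β_P = (0.77% − 2.00%) / 0.3840 = -1.23% / 0.3840 = -3.20%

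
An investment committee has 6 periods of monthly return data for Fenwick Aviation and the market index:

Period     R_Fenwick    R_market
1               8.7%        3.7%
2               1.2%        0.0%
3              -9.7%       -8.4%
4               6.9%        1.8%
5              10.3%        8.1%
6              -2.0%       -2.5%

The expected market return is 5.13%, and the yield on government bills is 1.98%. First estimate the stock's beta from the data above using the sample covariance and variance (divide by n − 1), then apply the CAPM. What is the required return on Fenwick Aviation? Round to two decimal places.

6.12%

Mean R_i = (8.7 + 1.2 − 9.7 + 6.9 + 10.3 − 2.0) / 6 = 2.5667%
Mean R_m = (3.7 + 0.0 − 8.4 + 1.8 + 8.1 − 2.5) / 6 = 0.4500%
Σ(R_i − R̄_i)(R_m − R̄_m) = 207.5900  ⇒  Cov = 207.5900 / 5 = 41.5180
Σ(R_m − R̄_m)² = 158.1350  ⇒  Var(R_m) = 158.1350 / 5 = 31.6270
β = Cov / Var(R_m) = 41.5180 / 31.6270 = 1.3127
MRP = 5.13% − 1.98% = 3.15%
E(R) = R_f + β × MRP = 1.98% + 1.3127 × 3.15% = 6.12%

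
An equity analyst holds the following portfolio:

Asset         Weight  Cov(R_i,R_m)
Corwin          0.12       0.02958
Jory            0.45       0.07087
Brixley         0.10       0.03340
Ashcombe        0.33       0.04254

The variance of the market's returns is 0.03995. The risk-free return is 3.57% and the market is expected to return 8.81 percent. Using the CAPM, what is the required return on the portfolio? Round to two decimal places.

10.50%

β_Corwin = 0.02958 / 0.03995 = 0.7404
β_Jory = 0.07087 / 0.03995 = 1.7740
β_Brixley = 0.03340 / 0.03995 = 0.8360
β_Ashcombe = 0.04254 / 0.03995 = 1.0648
β_P = Σ w_i β_i = 0.12×0.7404 + 0.45×1.7740 + 0.10×0.8360 + 0.33×1.0648 = 1.3221
MRP = 8.81% − 3.57% = 5.24%
E(R_P) = R_f + β_P × MRP = 3.57% + 1.3221 × 5.24% = 10.50%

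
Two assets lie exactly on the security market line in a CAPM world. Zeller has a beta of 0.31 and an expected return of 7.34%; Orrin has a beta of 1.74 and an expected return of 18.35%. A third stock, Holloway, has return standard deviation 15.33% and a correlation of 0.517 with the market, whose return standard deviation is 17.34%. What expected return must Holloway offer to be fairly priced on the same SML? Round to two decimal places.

MRP = (18.35% − 7.34%) / (1.74 − 0.31) = 7.6993%
R_f = 7.34% − 0.31 × 7.6993% = 4.9532%
β_Holloway = ρ·σ_i/σ_m = 0.517 × 15.33 / 17.34 = 0.4571
E(R_Holloway) = R_f + β × MRP = 4.9532% + 0.4571 × 7.6993% = 8.47%

8.47%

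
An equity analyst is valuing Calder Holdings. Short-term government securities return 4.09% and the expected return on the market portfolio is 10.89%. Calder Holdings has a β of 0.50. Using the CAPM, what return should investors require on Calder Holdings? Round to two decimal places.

7.49%

Market risk premium = E(R_m) − R_f = 10.89% − 4.09% = 6.80%
E(R) = R_f + β × MRP = 4.09% + 0.50 × 6.80% = 7.49%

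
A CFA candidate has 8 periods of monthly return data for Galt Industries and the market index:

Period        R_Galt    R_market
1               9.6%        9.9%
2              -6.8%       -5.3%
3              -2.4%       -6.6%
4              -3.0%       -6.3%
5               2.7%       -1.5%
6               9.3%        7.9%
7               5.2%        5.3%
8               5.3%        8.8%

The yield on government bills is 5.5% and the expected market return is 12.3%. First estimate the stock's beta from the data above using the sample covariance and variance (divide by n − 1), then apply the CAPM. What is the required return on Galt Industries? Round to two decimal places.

10.76%

Mean R_i = (9.6 − 6.8 − 2.4 − 3.0 + 2.7 + 9.3 + 5.2 + 5.3) / 8 = 2.4875%
Mean R_m = (9.9 − 5.3 − 6.6 − 6.3 − 1.5 + 7.9 + 5.3 + 8.8) / 8 = 1.5250%
Σ(R_i − R̄_i)(R_m − R̄_m) = 279.0925  ⇒  Cov = 279.0925 / 7 = 39.8704
Σ(R_m − R̄_m)² = 360.9350  ⇒  Var(R_m) = 360.9350 / 7 = 51.5621
β = Cov / Var(R_m) = 39.8704 / 51.5621 = 0.7733
MRP = 12.3% − 5.5% = 6.80%
E(R) = R_f + β × MRP = 5.5% + 0.7733 × 6.8% = 10.76%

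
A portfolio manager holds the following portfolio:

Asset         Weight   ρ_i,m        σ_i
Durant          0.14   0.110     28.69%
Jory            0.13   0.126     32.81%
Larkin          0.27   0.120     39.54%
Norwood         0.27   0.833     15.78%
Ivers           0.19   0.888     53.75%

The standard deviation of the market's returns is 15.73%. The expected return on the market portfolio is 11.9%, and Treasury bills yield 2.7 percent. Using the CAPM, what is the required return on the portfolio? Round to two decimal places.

β_Durant = 0.110 × 28.69% / 15.73% = 0.2006
β_Jory = 0.126 × 32.81% / 15.73% = 0.2628
β_Larkin = 0.120 × 39.54% / 15.73% = 0.3016
β_Norwood = 0.833 × 15.78% / 15.73% = 0.8356
β_Ivers = 0.888 × 53.75% / 15.73% = 3.0343
β_P = Σ w_i β_i = 0.14×0.2006 + 0.13×0.2628 + 0.27×0.3016 + 0.27×0.8356 + 0.19×3.0343 = 0.9458
MRP = 11.9% − 2.7% = 9.20%
E(R_P) = R_f + β_P × MRP = 2.7% + 0.9458 × 9.2% = 11.40%

11.40%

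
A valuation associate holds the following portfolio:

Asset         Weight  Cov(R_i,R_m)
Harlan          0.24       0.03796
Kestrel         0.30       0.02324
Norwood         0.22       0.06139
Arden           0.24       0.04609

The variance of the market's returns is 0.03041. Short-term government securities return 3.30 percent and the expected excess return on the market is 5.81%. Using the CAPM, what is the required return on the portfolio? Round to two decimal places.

11.07%

β_Harlan = 0.03796 / 0.03041 = 1.2483
β_Kestrel = 0.02324 / 0.03041 = 0.7642
β_Norwood = 0.06139 / 0.03041 = 2.0187
β_Arden = 0.04609 / 0.03041 = 1.5156
β_P = Σ w_i β_i = 0.24×1.2483 + 0.30×0.7642 + 0.22×2.0187 + 0.24×1.5156 = 1.3367
E(R_P) = R_f + β_P × MRP = 3.30% + 1.3367 × 5.81% = 11.07%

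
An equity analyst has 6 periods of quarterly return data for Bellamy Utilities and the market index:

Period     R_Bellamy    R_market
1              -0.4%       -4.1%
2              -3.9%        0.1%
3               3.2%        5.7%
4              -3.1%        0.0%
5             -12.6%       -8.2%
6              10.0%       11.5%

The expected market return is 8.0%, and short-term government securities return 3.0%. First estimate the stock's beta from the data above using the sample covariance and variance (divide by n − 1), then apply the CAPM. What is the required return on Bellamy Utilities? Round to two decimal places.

Mean R_i = (-0.4 − 3.9 + 3.2 − 3.1 − 12.6 + 10.0) / 6 = -1.1333%
Mean R_m = (-4.1 + 0.1 + 5.7 + 0.0 − 8.2 + 11.5) / 6 = 0.8333%
Σ(R_i − R̄_i)(R_m − R̄_m) = 243.4767  ⇒  Cov = 243.4767 / 5 = 48.6953
Σ(R_m − R̄_m)² = 244.6333  ⇒  Var(R_m) = 244.6333 / 5 = 48.9267
β = Cov / Var(R_m) = 48.6953 / 48.9267 = 0.9953
MRP = 8.0% − 3.0% = 5.00%
E(R) = R_f + β × MRP = 3.0% + 0.9953 × 5.0% = 7.98%

7.98%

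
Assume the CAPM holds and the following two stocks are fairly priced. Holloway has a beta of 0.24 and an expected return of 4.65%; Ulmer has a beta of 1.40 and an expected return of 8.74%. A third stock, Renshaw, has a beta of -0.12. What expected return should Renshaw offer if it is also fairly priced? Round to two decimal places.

3.38%

MRP (SML slope) = (8.74% − 4.65%) / (1.40 − 0.24) = 4.09% / 1.16 = 3.5259%
R_f (intercept) = 4.65% − 0.24 × 3.5259% = 3.8038%
E(R_Renshaw) = R_f + β × MRP = 3.8038% + -0.12 × 3.5259% = 3.38%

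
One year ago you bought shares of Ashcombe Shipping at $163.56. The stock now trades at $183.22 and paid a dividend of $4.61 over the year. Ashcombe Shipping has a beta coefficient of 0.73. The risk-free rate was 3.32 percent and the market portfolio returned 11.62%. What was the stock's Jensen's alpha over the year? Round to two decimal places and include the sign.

+5.46%

Realised HPR = (P1 + D1 − P0) / P0 = (183.22 + 4.61 − 163.56) / 163.56 = 24.27 / 163.56 = 14.8386%
MRP = 11.62% − 3.32% = 8.30%
CAPM required = R_f + β·MRP = 3.32% + 0.73 × 8.30% = 9.3790%
α = realised − required = 14.8386% − 9.3790% = +5.46%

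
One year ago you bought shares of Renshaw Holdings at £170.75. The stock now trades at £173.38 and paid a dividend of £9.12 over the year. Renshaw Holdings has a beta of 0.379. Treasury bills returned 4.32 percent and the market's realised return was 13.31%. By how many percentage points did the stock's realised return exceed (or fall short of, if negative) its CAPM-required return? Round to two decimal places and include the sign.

-0.85%

Realised HPR = (P1 + D1 − P0) / P0 = (173.38 + 9.12 − 170.75) / 170.75 = 11.75 / 170.75 = 6.8814%
MRP = 13.31% − 4.32% = 8.99%
CAPM required = R_f + β·MRP = 4.32% + 0.379 × 8.99% = 7.72721%
α = realised − required = 6.8814% − 7.72721% = -0.85%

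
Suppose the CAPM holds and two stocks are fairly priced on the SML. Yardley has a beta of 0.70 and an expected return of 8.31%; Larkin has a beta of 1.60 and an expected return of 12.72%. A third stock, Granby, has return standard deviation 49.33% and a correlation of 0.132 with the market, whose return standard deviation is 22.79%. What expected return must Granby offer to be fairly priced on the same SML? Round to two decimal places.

MRP = (12.72% − 8.31%) / (1.60 − 0.70) = 4.9000%
R_f = 8.31% − 0.70 × 4.9000% = 4.8800%
β_Granby = ρ·σ_i/σ_m = 0.132 × 49.33 / 22.79 = 0.2857
E(R_Granby) = R_f + β × MRP = 4.8800% + 0.2857 × 4.9000% = 6.28%

6.28%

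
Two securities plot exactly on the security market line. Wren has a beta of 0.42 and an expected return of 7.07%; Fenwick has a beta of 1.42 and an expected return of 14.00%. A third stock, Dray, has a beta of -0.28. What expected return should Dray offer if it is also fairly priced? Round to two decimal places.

MRP (SML slope) = (14.00% − 7.07%) / (1.42 − 0.42) = 6.93% / 1.00 = 6.9300%
R_f (intercept) = 7.07% − 0.42 × 6.9300% = 4.1594%
E(R_Dray) = R_f + β × MRP = 4.1594% + -0.28 × 6.9300% = 2.22%

2.22%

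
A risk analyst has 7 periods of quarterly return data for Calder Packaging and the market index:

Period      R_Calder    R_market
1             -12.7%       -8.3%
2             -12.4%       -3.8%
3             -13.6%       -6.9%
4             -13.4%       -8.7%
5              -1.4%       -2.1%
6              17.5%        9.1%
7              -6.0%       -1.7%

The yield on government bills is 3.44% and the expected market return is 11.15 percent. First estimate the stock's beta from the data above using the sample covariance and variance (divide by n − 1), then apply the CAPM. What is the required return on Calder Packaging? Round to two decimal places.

Mean R_i = (-12.7 − 12.4 − 13.6 − 13.4 − 1.4 + 17.5 − 6.0) / 7 = -6.0000%
Mean R_m = (-8.3 − 3.8 − 6.9 − 8.7 − 2.1 + 9.1 − 1.7) / 7 = -3.2000%
Σ(R_i − R̄_i)(R_m − R̄_m) = 400.9400  ⇒  Cov = 400.9400 / 6 = 66.8233
Σ(R_m − R̄_m)² = 225.0600  ⇒  Var(R_m) = 225.0600 / 6 = 37.5100
β = Cov / Var(R_m) = 66.8233 / 37.5100 = 1.7815
MRP = 11.15% − 3.44% = 7.71%
E(R) = R_f + β × MRP = 3.44% + 1.7815 × 7.71% = 17.18%

17.18%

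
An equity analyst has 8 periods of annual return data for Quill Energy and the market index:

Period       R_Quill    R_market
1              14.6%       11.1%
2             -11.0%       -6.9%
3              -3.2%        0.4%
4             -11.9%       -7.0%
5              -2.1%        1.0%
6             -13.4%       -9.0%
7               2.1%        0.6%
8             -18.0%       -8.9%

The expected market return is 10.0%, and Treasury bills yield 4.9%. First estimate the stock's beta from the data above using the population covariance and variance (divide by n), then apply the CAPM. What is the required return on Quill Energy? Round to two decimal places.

12.44%

Mean R_i = (14.6 − 11.0 − 3.2 − 11.9 − 2.1 − 13.4 + 2.1 − 18.0) / 8 = -5.3625%
Mean R_m = (11.1 − 6.9 + 0.4 − 7.0 + 1.0 − 9.0 + 0.6 − 8.9) / 8 = -2.3375%
Σ(R_i − R̄_i)(R_m − R̄_m) = 499.6613  ⇒  Cov = 499.6613 / 8 = 62.4577
Σ(R_m − R̄_m)² = 337.8388  ⇒  Var(R_m) = 337.8388 / 8 = 42.2299
β = Cov / Var(R_m) = 62.4577 / 42.2299 = 1.4790
MRP = 10.0% − 4.9% = 5.10%
E(R) = R_f + β × MRP = 4.9% + 1.4790 × 5.1% = 12.44%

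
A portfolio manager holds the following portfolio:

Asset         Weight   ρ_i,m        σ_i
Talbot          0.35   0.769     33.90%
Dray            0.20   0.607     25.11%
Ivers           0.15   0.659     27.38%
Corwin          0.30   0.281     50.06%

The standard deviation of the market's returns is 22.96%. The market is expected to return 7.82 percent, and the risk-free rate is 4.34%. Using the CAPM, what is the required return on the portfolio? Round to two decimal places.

β_Talbot = 0.769 × 33.90% / 22.96% = 1.1354
β_Dray = 0.607 × 25.11% / 22.96% = 0.6638
β_Ivers = 0.659 × 27.38% / 22.96% = 0.7859
β_Corwin = 0.281 × 50.06% / 22.96% = 0.6127
β_P = Σ w_i β_i = 0.35×1.1354 + 0.20×0.6638 + 0.15×0.7859 + 0.30×0.6127 = 0.8318
MRP = 7.82% − 4.34% = 3.48%
E(R_P) = R_f + β_P × MRP = 4.34% + 0.8318 × 3.48% = 7.23%

7.23%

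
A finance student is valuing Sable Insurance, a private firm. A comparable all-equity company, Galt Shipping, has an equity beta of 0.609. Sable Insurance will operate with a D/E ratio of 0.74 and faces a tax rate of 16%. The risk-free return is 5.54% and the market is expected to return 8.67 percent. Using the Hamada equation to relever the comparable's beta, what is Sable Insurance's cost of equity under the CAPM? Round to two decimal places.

8.63%

β_L = β_U × [1 + (1 − t)(D/E)] = 0.609 × [1 + (1 − 0.16) × 0.74]
    = 0.609 × [1 + 0.84 × 0.74] = 0.609 × 1.6216 = 0.9876
MRP = 8.67% − 5.54% = 3.13%
E(R) = R_f + β_L × MRP = 5.54% + 0.9876 × 3.13% = 8.63%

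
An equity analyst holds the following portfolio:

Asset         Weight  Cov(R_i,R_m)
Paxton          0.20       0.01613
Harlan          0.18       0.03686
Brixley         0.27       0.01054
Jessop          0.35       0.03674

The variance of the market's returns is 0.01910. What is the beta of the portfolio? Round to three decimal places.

β_Paxton = 0.01613 / 0.01910 = 0.8445
β_Harlan = 0.03686 / 0.01910 = 1.9298
β_Brixley = 0.01054 / 0.01910 = 0.5518
β_Jessop = 0.03674 / 0.01910 = 1.9236
β_P = Σ w_i β_i = 0.20×0.8445 + 0.18×1.9298 + 0.27×0.5518 + 0.35×1.9236 = 1.3385

1.339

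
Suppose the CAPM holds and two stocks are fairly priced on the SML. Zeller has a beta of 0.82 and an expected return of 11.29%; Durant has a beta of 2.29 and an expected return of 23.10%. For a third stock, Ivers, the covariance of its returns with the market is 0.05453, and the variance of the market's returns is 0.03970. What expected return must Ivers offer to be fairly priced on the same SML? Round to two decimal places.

15.74%

MRP = (23.10% − 11.29%) / (2.29 − 0.82) = 8.0340%
R_f = 11.29% − 0.82 × 8.0340% = 4.7021%
β_Ivers = Cov / Var(R_m) = 0.05453 / 0.03970 = 1.3736
E(R_Ivers) = R_f + β × MRP = 4.7021% + 1.3736 × 8.0340% = 15.74%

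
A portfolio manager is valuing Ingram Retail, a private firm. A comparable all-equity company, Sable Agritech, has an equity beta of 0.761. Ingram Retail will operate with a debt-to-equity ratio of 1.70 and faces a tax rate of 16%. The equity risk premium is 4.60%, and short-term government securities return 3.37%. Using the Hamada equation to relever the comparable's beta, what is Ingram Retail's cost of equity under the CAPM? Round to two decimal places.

β_L = β_U × [1 + (1 − t)(D/E)] = 0.761 × [1 + (1 − 0.16) × 1.70]
    = 0.761 × [1 + 0.84 × 1.70] = 0.761 × 2.4280 = 1.8477
E(R) = R_f + β_L × MRP = 3.37% + 1.8477 × 4.60% = 11.87%

11.87%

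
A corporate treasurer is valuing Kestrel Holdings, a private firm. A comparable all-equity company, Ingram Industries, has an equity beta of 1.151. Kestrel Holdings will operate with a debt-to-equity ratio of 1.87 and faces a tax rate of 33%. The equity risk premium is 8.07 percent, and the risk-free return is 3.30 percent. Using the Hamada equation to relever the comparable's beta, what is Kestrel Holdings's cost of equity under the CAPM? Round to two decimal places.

24.23%

β_L = β_U × [1 + (1 − t)(D/E)] = 1.151 × [1 + (1 − 0.33) × 1.87]
    = 1.151 × [1 + 0.67 × 1.87] = 1.151 × 2.2529 = 2.5931
E(R) = R_f + β_L × MRP = 3.30% + 2.5931 × 8.07% = 24.23%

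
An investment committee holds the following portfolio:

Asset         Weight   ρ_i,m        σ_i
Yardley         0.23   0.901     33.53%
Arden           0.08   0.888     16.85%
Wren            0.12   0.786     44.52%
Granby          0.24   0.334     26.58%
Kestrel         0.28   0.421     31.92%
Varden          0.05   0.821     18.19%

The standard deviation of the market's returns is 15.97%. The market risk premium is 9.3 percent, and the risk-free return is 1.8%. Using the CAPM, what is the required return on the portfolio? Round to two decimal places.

12.86%

β_Yardley = 0.901 × 33.53% / 15.97% = 1.8917
β_Arden = 0.888 × 16.85% / 15.97% = 0.9369
β_Wren = 0.786 × 44.52% / 15.97% = 2.1912
β_Granby = 0.334 × 26.58% / 15.97% = 0.5559
β_Kestrel = 0.421 × 31.92% / 15.97% = 0.8415
β_Varden = 0.821 × 18.19% / 15.97% = 0.9351
β_P = Σ w_i β_i = 0.23×1.8917 + 0.08×0.9369 + 0.12×2.1912 + 0.24×0.5559 + 0.28×0.8415 + 0.05×0.9351 = 1.1888
E(R_P) = R_f + β_P × MRP = 1.8% + 1.1888 × 9.3% = 12.86%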